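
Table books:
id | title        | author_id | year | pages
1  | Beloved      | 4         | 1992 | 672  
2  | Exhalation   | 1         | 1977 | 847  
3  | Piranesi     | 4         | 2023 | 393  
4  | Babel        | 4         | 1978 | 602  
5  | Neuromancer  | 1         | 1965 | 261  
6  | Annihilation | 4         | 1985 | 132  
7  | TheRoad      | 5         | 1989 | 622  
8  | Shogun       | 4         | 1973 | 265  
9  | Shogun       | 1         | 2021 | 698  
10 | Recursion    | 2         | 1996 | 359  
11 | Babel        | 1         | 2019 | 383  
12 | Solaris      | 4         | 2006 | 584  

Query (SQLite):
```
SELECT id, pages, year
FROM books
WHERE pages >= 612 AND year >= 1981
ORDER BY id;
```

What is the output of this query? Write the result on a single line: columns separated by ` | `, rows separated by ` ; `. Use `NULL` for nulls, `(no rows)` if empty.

1 | 672 | 1992 ; 7 | 622 | 1989 ; 9 | 698 | 2021

pages >= 612: ids {1, 2, 7, 9}
year >= 1981: ids {1, 3, 6, 7, 9, 10, 11, 12}
Combine with AND.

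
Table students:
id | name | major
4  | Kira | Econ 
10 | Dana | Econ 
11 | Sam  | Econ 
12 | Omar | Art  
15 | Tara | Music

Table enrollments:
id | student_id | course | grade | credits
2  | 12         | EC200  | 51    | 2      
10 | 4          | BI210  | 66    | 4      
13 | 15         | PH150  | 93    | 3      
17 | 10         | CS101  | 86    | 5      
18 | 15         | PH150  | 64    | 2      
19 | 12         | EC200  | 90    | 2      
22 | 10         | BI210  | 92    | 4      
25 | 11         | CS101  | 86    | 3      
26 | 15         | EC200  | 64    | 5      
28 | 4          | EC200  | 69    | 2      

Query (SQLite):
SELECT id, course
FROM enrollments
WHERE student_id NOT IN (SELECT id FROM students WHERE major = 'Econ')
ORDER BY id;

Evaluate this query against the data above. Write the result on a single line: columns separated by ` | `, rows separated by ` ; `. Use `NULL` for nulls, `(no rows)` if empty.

2 | EC200 ; 13 | PH150 ; 18 | PH150 ; 19 | EC200 ; 26 | EC200

Inner query: students.id where major = 'Econ'.
Outer: keep enrollments rows whose student_id is not in that set.
Inner query → {4, 10, 11}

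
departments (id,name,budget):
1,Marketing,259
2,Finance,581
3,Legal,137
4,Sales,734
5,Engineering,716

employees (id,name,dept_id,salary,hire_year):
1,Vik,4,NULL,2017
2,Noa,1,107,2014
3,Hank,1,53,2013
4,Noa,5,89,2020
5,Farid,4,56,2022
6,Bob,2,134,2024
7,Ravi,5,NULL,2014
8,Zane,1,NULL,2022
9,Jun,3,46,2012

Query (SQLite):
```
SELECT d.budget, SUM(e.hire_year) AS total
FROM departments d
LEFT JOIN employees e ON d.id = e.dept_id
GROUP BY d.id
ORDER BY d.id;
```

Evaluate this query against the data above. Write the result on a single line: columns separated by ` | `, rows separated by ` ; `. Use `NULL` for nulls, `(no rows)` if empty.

LEFT JOIN keeps every departments row; unmatched ones get NULL for employees columns.
Group by departments.id and compute SUM(e.hire_year). SUM over an all-NULL group is NULL.
  1: ids {2, 3, 8} → SUM(e.hire_year)=6049
  2: ids {6} → SUM(e.hire_year)=2024
  3: ids {9} → SUM(e.hire_year)=2012
  4: ids {1, 5} → SUM(e.hire_year)=4039
  5: ids {4, 7} → SUM(e.hire_year)=4034

259 | 6049 ; 581 | 2024 ; 137 | 2012 ; 734 | 4039 ; 716 | 4034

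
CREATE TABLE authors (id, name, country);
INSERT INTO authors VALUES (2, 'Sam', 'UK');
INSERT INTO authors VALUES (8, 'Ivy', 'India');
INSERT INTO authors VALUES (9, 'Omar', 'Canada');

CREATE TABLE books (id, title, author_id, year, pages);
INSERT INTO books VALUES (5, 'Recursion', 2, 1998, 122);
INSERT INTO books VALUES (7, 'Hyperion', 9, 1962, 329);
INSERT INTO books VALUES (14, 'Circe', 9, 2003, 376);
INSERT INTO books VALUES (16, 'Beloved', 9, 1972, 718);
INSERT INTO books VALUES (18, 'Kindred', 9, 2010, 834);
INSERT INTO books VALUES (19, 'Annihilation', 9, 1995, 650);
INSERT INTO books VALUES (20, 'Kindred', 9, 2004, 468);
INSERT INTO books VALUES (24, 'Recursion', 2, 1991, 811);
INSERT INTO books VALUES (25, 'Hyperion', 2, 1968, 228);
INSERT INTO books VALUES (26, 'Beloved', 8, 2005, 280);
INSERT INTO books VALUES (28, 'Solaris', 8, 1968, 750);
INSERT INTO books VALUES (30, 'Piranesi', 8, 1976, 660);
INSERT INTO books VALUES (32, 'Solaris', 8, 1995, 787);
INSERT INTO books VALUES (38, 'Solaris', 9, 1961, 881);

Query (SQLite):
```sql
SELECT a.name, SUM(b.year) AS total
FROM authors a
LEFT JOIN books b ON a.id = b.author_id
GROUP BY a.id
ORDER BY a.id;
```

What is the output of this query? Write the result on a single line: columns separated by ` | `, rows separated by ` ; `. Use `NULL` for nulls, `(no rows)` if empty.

Sam | 5957 ; Ivy | 7944 ; Omar | 13907

LEFT JOIN keeps every authors row; unmatched ones get NULL for books columns.
Group by authors.id and compute SUM(b.year). SUM over an all-NULL group is NULL.
  2: ids {5, 24, 25} → SUM(b.year)=5957
  8: ids {26, 28, 30, 32} → SUM(b.year)=7944
  9: ids {7, 14, 16, 18, 19, 20, 38} → SUM(b.year)=13907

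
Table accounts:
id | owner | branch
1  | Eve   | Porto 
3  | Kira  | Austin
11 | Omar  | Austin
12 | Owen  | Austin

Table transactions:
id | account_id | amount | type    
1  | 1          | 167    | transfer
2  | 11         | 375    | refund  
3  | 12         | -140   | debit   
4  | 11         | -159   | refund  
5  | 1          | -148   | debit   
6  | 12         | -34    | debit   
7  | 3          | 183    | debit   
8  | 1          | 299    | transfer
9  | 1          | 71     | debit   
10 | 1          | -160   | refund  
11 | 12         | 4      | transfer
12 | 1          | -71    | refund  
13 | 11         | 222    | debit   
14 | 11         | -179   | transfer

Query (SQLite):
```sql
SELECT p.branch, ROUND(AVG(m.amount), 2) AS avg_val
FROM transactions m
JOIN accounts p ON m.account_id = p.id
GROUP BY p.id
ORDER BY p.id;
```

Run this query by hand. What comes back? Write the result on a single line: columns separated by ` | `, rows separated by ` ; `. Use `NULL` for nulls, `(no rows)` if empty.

Porto | 26.33 ; Austin | 183 ; Austin | 64.75 ; Austin | -56.67

Join each transactions row to its accounts via account_id.
Group joined rows by accounts.id; compute ROUND(AVG(m.amount), 2) per group.
  1: ids {1, 5, 8, 9, 10, 12} → ROUND(AVG(m.amount), 2)=26.33
  3: ids {7} → ROUND(AVG(m.amount), 2)=183
  11: ids {2, 4, 13, 14} → ROUND(AVG(m.amount), 2)=64.75
  12: ids {3, 6, 11} → ROUND(AVG(m.amount), 2)=-56.67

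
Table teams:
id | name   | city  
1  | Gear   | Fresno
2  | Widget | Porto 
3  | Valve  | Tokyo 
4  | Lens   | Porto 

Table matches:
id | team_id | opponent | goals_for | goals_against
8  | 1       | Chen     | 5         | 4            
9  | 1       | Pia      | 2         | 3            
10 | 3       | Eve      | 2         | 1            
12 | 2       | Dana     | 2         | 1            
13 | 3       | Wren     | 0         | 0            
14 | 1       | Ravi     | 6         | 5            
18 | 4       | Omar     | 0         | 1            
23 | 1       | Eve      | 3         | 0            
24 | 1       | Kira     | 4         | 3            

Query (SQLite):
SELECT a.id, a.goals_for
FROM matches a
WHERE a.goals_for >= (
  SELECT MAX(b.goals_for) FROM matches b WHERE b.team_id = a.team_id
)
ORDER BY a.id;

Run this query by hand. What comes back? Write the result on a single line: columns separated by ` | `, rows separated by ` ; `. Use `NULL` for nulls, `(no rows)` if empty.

10 | 2 ; 12 | 2 ; 14 | 6 ; 18 | 0

For each matches row a, compute MAX(goals_for) over rows sharing a.team_id.
Keep row a if a.goals_for >= that per-group MAX.
  team_id=1: MAX(goals_for) = 6
  team_id=2: MAX(goals_for) = 2
  team_id=3: MAX(goals_for) = 2
  team_id=4: MAX(goals_for) = 0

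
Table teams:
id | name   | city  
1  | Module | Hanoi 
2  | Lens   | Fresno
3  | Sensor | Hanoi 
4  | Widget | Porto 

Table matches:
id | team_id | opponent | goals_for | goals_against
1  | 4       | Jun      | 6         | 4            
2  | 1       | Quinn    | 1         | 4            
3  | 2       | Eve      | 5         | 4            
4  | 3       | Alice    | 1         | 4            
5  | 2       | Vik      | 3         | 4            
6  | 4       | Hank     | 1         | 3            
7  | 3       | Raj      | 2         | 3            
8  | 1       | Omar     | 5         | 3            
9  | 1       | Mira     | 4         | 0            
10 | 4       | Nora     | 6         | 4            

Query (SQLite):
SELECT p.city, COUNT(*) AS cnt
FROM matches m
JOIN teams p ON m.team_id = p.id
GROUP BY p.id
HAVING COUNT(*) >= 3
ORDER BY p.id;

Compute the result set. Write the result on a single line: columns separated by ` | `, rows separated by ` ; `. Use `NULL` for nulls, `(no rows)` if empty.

Join each matches row to its teams via team_id.
Group joined rows by teams.id; compute COUNT(*) per group.
HAVING: keep groups with count ≥ 3.
  1: ids {2, 8, 9} → COUNT(*)=3
  2: ids {3, 5} → COUNT(*)=2
  3: ids {4, 7} → COUNT(*)=2
  4: ids {1, 6, 10} → COUNT(*)=3

Hanoi | 3 ; Porto | 3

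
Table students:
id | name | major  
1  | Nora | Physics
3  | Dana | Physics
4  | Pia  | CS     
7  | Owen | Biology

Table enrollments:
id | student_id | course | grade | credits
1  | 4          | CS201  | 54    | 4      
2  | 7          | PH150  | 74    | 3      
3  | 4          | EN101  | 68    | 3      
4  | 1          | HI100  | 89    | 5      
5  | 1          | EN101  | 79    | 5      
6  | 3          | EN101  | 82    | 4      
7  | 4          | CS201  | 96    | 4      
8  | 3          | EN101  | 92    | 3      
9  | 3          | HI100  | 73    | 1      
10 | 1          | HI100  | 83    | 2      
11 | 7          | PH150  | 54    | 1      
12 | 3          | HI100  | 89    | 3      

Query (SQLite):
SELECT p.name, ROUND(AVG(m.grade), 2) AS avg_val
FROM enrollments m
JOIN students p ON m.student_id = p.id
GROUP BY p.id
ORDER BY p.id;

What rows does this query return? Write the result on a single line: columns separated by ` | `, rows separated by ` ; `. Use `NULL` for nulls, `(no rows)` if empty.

Join each enrollments row to its students via student_id.
Group joined rows by students.id; compute ROUND(AVG(m.grade), 2) per group.
  1: ids {4, 5, 10} → ROUND(AVG(m.grade), 2)=83.67
  3: ids {6, 8, 9, 12} → ROUND(AVG(m.grade), 2)=84
  4: ids {1, 3, 7} → ROUND(AVG(m.grade), 2)=72.67
  7: ids {2, 11} → ROUND(AVG(m.grade), 2)=64

Nora | 83.67 ; Dana | 84 ; Pia | 72.67 ; Owen | 64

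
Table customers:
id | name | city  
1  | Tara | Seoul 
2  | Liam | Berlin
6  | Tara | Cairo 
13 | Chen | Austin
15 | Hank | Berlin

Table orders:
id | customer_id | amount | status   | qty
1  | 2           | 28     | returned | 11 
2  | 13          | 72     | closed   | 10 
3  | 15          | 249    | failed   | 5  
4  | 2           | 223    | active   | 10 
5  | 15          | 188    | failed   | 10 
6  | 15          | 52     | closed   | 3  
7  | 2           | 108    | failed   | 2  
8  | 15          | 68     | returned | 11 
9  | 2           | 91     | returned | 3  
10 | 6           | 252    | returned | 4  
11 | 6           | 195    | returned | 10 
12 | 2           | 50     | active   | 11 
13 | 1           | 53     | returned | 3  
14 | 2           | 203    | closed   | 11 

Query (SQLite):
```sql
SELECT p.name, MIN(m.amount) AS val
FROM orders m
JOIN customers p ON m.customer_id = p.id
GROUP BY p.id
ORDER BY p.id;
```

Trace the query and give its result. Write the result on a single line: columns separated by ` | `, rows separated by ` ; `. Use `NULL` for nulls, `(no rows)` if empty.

Tara | 53 ; Liam | 28 ; Tara | 195 ; Chen | 72 ; Hank | 52

Join each orders row to its customers via customer_id.
Group joined rows by customers.id; compute MIN(m.amount) per group.
  1: ids {13} → MIN(m.amount)=53
  2: ids {1, 4, 7, 9, 12, 14} → MIN(m.amount)=28
  6: ids {10, 11} → MIN(m.amount)=195
  13: ids {2} → MIN(m.amount)=72
  15: ids {3, 5, 6, 8} → MIN(m.amount)=52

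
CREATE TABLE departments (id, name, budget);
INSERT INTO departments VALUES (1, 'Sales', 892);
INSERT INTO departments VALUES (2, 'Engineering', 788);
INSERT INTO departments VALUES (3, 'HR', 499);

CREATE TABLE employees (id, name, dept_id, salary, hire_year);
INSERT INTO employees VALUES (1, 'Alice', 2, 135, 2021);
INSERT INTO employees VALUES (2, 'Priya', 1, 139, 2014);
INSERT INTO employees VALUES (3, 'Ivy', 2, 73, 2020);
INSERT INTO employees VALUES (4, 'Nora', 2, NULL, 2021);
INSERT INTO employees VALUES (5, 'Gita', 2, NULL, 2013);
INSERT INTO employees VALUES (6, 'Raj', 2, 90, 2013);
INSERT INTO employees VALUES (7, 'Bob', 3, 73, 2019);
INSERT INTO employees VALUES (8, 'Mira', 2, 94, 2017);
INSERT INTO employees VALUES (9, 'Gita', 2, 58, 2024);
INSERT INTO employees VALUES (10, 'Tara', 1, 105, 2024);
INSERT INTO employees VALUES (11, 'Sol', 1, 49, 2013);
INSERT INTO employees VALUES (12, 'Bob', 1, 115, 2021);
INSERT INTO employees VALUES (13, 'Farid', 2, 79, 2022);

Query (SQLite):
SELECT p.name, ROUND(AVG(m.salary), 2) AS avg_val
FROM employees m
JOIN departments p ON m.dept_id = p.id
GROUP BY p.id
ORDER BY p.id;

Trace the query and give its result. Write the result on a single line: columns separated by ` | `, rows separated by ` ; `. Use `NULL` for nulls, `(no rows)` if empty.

Join each employees row to its departments via dept_id.
Group joined rows by departments.id; compute ROUND(AVG(m.salary), 2) per group.
  1: ids {2, 10, 11, 12} → ROUND(AVG(m.salary), 2)=102
  2: ids {1, 3, 4, 5, 6, 8, 9, 13} → ROUND(AVG(m.salary), 2)=88.17
  3: ids {7} → ROUND(AVG(m.salary), 2)=73

Sales | 102 ; Engineering | 88.17 ; HR | 73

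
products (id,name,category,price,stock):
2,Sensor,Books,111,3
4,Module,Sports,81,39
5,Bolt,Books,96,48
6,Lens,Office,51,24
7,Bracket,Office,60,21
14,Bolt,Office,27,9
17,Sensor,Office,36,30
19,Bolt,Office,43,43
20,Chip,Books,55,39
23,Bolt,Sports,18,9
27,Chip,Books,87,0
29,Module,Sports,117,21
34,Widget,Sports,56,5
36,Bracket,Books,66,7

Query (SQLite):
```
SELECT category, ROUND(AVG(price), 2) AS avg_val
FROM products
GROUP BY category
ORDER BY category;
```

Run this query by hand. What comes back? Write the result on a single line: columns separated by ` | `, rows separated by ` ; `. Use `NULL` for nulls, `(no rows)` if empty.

Partition products by category; compute ROUND(AVG(price), 2) within each group.
  Books: ids {2, 5, 20, 27, 36} → ROUND(AVG(price), 2)=83
  Office: ids {6, 7, 14, 17, 19} → ROUND(AVG(price), 2)=43.4
  Sports: ids {4, 23, 29, 34} → ROUND(AVG(price), 2)=68

Books | 83 ; Office | 43.4 ; Sports | 68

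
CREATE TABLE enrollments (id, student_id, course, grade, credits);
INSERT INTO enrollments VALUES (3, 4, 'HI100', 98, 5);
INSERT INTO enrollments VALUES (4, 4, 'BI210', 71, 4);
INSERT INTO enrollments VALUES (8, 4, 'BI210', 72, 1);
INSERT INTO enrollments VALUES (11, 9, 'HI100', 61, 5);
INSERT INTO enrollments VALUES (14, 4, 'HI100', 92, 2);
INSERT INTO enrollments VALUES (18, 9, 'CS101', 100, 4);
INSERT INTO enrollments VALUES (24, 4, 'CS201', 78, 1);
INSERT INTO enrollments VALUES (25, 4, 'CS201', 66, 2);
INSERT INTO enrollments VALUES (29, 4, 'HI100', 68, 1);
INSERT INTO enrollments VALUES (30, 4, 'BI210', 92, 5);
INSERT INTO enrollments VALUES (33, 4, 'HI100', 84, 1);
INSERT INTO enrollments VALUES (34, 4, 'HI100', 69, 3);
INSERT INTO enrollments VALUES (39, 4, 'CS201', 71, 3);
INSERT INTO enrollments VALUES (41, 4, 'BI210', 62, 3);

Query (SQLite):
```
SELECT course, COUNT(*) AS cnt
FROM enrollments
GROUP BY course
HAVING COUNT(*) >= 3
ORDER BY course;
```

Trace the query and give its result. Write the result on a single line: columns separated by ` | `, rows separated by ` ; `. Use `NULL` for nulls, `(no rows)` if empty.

Partition enrollments by course; compute COUNT(*) within each group.
HAVING: keep groups with count ≥ 3.
  BI210: ids {4, 8, 30, 41} → COUNT(*)=4
  CS101: ids {18} → COUNT(*)=1
  CS201: ids {24, 25, 39} → COUNT(*)=3
  HI100: ids {3, 11, 14, 29, 33, 34} → COUNT(*)=6

BI210 | 4 ; CS201 | 3 ; HI100 | 6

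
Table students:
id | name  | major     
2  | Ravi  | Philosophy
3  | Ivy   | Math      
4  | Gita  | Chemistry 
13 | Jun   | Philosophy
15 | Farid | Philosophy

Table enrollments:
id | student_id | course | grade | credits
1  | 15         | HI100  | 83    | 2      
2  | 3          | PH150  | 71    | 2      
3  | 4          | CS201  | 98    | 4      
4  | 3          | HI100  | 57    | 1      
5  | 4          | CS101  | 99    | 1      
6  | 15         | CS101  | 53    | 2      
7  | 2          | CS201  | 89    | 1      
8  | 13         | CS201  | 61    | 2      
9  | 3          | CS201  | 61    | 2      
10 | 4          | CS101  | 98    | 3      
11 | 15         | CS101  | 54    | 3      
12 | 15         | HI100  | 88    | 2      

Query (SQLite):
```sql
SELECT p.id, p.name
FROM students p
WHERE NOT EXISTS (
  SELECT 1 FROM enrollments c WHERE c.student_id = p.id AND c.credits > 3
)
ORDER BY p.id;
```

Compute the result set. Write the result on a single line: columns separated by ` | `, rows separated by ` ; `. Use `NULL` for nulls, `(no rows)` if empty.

For each students row, check whether any enrollments with matching student_id has credits > 3.
Keep rows where that is false.

2 | Ravi ; 3 | Ivy ; 13 | Jun ; 15 | Farid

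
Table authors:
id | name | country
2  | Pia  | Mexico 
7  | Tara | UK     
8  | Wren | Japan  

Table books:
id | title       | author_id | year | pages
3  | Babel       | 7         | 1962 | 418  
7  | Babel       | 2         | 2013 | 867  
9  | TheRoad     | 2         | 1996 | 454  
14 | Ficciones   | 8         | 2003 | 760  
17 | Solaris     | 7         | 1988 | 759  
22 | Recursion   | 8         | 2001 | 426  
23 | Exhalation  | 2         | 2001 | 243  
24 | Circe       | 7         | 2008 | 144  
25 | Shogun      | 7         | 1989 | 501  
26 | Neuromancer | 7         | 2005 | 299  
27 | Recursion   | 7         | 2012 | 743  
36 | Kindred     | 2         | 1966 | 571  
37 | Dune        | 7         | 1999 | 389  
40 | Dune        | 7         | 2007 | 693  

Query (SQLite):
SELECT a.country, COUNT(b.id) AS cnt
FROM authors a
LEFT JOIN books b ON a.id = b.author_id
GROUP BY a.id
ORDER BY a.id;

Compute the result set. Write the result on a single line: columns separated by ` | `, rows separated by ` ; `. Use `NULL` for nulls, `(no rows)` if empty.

LEFT JOIN keeps every authors row; unmatched ones get NULL for books columns.
Group by authors.id and compute COUNT(b.id). COUNT(col) of an all-NULL group is 0.
  2: ids {7, 9, 23, 36} → COUNT(b.id)=4
  7: ids {3, 17, 24, 25, 26, 27, 37, 40} → COUNT(b.id)=8
  8: ids {14, 22} → COUNT(b.id)=2

Mexico | 4 ; UK | 8 ; Japan | 2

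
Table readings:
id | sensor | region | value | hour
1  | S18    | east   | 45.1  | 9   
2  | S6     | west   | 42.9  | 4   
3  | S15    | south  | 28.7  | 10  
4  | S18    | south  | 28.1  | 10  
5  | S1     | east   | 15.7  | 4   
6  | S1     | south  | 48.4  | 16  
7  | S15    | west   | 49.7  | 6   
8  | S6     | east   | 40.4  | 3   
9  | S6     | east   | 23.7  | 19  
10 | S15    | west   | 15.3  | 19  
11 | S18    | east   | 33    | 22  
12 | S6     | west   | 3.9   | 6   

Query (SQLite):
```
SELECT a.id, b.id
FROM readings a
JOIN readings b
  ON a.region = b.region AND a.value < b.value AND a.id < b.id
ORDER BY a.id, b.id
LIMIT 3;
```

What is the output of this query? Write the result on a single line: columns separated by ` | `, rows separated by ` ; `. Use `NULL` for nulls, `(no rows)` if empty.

2 | 7 ; 3 | 6 ; 4 | 6

Pairs (a,b) with same region, a.value < b.value, a.id < b.id.
region groups: east:{1,5,8,9,11} south:{3,4,6} west:{2,7,10,12}
Ordered by (a.id, b.id); first 3.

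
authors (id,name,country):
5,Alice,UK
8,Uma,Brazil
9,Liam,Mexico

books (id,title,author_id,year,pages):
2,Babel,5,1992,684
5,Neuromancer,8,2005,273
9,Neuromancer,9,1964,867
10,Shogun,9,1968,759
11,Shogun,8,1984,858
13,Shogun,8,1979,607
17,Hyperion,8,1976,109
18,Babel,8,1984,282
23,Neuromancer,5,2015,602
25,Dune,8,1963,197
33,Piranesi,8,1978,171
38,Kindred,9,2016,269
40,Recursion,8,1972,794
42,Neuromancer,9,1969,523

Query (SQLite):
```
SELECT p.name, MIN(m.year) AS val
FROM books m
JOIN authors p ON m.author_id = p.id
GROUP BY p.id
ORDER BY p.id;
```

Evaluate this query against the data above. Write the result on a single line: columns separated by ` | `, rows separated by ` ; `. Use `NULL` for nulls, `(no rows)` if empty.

Join each books row to its authors via author_id.
Group joined rows by authors.id; compute MIN(m.year) per group.
  5: ids {2, 23} → MIN(m.year)=1992
  8: ids {5, 11, 13, 17, 18, 25, 33, 40} → MIN(m.year)=1963
  9: ids {9, 10, 38, 42} → MIN(m.year)=1964

Alice | 1992 ; Uma | 1963 ; Liam | 1964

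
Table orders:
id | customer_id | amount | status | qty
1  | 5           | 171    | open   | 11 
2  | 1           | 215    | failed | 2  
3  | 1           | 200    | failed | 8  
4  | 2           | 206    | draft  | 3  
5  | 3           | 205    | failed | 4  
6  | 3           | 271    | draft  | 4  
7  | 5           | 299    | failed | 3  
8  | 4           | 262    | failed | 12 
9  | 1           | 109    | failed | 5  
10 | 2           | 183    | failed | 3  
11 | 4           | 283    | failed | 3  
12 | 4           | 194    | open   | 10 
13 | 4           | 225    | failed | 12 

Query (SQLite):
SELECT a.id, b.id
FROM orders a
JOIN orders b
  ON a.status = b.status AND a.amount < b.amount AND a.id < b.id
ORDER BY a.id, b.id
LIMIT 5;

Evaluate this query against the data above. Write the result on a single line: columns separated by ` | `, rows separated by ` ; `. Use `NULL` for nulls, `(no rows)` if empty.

1 | 12 ; 2 | 7 ; 2 | 8 ; 2 | 11 ; 2 | 13

Pairs (a,b) with same status, a.amount < b.amount, a.id < b.id.
status groups: draft:{4,6} failed:{2,3,5,7,8,9,10,11,13} open:{1,12}
Ordered by (a.id, b.id); first 5.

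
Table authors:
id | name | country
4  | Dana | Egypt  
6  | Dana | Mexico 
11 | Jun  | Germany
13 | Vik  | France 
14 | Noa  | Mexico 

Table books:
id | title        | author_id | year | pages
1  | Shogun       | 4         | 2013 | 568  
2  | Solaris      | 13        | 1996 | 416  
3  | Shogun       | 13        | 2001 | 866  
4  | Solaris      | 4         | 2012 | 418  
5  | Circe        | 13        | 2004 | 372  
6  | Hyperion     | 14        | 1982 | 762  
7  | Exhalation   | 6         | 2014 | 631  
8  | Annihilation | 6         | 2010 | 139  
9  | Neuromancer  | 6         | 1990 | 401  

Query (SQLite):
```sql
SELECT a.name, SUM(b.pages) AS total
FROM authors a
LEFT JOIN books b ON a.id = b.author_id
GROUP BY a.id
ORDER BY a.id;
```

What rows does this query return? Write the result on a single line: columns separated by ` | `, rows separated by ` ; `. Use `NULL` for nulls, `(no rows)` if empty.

Dana | 986 ; Dana | 1171 ; Jun | NULL ; Vik | 1654 ; Noa | 762

LEFT JOIN keeps every authors row; unmatched ones get NULL for books columns.
Group by authors.id and compute SUM(b.pages). SUM over an all-NULL group is NULL.
  4: ids {1, 4} → SUM(b.pages)=986
  6: ids {7, 8, 9} → SUM(b.pages)=1171
  11: ids {—} → SUM(b.pages)=NULL
  13: ids {2, 3, 5} → SUM(b.pages)=1654
  14: ids {6} → SUM(b.pages)=762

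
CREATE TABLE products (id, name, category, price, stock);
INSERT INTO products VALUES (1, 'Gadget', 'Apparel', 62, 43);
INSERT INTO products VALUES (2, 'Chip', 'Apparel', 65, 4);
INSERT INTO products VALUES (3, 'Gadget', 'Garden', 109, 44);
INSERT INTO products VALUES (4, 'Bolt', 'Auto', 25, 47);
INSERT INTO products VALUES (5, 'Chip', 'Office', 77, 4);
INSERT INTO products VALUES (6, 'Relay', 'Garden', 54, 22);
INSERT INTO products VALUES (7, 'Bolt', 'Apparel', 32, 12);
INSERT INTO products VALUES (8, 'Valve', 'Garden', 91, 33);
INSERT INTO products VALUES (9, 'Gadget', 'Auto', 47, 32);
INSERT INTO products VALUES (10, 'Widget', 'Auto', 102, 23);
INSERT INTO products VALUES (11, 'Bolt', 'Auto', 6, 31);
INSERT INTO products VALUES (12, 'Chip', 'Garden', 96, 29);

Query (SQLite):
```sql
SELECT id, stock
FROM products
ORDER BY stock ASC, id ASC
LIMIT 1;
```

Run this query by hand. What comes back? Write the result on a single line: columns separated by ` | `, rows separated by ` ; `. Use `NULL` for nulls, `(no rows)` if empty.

Sort by stock asc, tiebreak id asc: (4, id=2), (4, id=5), (12, id=7), (22, id=6) …. Take first 1.

2 | 4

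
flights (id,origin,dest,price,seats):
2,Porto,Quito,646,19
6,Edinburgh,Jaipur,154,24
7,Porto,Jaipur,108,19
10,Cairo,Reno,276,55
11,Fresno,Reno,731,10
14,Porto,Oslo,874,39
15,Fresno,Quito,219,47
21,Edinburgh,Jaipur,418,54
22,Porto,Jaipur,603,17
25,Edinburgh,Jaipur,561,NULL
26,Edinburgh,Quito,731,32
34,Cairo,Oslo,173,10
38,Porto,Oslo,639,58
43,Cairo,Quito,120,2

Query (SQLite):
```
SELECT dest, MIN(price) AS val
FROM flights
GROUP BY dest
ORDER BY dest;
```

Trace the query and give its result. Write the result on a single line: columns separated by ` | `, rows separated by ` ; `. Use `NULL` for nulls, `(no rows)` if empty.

Partition flights by dest; compute MIN(price) within each group.
  Jaipur: ids {6, 7, 21, 22, 25} → MIN(price)=108
  Oslo: ids {14, 34, 38} → MIN(price)=173
  Quito: ids {2, 15, 26, 43} → MIN(price)=120
  Reno: ids {10, 11} → MIN(price)=276

Jaipur | 108 ; Oslo | 173 ; Quito | 120 ; Reno | 276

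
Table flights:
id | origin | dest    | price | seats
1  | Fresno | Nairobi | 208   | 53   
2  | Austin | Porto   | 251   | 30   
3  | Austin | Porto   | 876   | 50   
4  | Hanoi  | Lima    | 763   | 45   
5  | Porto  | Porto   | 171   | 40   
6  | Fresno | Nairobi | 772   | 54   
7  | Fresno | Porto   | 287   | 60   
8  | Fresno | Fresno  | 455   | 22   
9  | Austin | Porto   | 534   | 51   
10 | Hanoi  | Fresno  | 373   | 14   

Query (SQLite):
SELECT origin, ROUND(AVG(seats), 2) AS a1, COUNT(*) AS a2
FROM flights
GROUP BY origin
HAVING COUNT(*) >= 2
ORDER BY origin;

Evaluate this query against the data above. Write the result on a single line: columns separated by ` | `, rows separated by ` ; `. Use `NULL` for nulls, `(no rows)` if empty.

Austin | 43.67 | 3 ; Fresno | 47.25 | 4 ; Hanoi | 29.5 | 2

Group flights by origin.
Per group compute: ROUND(AVG(seats), 2), COUNT(*).
HAVING: drop groups with fewer than 2 rows.
  Austin: ids {2, 3, 9} → ROUND(AVG(seats), 2)=43.67, COUNT(*)=3
  Fresno: ids {1, 6, 7, 8} → ROUND(AVG(seats), 2)=47.25, COUNT(*)=4
  Hanoi: ids {4, 10} → ROUND(AVG(seats), 2)=29.5, COUNT(*)=2
  Porto: ids {5} → ROUND(AVG(seats), 2)=40, COUNT(*)=1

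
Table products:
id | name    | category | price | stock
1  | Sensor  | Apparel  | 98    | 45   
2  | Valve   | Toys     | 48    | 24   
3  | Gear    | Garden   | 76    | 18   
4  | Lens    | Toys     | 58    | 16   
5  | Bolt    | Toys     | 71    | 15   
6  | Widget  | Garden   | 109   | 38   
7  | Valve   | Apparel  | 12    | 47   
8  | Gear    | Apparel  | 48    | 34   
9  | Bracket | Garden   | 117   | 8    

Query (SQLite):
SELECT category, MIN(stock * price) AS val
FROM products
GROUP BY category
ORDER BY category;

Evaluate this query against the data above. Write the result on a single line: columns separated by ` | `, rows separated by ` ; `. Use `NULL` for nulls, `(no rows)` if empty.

Apparel | 564 ; Garden | 936 ; Toys | 928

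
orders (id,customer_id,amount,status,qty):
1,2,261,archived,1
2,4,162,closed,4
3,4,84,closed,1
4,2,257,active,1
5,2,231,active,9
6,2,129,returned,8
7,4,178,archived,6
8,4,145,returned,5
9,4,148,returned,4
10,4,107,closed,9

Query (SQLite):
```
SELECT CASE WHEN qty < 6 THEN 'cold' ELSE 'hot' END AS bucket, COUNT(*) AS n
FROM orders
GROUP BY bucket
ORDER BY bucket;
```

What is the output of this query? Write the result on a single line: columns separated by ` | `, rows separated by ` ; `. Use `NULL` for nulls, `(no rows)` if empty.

Bucket rows by qty < 6 → 'cold' else 'hot'; count each bucket.

cold | 6 ; hot | 4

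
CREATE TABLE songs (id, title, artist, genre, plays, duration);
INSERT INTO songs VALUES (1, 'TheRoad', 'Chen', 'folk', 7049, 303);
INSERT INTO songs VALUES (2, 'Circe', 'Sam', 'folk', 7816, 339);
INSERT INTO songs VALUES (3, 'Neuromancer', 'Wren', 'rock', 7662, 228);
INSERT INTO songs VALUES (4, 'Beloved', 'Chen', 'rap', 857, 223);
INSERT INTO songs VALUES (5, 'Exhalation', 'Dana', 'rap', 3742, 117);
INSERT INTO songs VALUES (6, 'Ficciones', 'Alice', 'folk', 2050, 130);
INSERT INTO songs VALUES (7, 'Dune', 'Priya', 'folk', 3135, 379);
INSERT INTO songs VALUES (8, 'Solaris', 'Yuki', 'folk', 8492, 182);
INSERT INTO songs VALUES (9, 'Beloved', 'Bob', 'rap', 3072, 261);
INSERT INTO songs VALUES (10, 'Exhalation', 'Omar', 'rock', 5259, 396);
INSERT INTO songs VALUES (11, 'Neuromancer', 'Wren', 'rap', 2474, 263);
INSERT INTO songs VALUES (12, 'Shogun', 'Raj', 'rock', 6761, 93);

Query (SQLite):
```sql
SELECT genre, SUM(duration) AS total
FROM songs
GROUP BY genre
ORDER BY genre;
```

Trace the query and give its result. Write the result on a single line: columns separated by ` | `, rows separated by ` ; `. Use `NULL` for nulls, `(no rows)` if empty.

folk | 1333 ; rap | 864 ; rock | 717

Partition songs by genre; compute SUM(duration) within each group.
  folk: ids {1, 2, 6, 7, 8} → SUM(duration)=1333
  rap: ids {4, 5, 9, 11} → SUM(duration)=864
  rock: ids {3, 10, 12} → SUM(duration)=717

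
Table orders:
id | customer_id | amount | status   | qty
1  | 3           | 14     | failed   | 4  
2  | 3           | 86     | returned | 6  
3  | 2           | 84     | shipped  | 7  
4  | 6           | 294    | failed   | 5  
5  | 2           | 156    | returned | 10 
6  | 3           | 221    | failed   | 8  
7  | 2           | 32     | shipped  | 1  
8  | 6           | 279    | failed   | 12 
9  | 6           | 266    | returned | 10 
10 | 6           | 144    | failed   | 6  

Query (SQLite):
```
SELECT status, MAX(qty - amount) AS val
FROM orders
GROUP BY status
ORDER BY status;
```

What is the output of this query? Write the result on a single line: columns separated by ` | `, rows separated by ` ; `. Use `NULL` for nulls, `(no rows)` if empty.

failed | -10 ; returned | -80 ; shipped | -31

For each row compute qty - amount.
Group by status; take MAX of the expression per group.
  failed: ids {1, 4, 6, 8, 10} → MAX(qty - amount)=-10
  returned: ids {2, 5, 9} → MAX(qty - amount)=-80
  shipped: ids {3, 7} → MAX(qty - amount)=-31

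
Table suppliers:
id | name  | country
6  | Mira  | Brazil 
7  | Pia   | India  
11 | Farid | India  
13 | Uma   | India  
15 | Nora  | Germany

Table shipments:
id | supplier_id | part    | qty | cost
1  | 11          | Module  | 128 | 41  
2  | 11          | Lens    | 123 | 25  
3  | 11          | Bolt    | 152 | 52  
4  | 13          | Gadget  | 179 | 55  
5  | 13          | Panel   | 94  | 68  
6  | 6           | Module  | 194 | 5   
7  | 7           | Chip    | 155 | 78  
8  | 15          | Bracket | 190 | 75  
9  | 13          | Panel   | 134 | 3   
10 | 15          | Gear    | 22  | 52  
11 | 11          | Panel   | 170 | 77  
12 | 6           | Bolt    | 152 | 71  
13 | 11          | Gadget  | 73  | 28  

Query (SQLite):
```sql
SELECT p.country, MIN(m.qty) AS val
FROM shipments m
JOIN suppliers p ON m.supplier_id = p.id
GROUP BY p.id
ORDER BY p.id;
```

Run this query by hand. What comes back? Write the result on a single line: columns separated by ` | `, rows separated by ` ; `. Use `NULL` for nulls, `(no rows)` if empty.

Join each shipments row to its suppliers via supplier_id.
Group joined rows by suppliers.id; compute MIN(m.qty) per group.
  6: ids {6, 12} → MIN(m.qty)=152
  7: ids {7} → MIN(m.qty)=155
  11: ids {1, 2, 3, 11, 13} → MIN(m.qty)=73
  13: ids {4, 5, 9} → MIN(m.qty)=94
  15: ids {8, 10} → MIN(m.qty)=22

Brazil | 152 ; India | 155 ; India | 73 ; India | 94 ; Germany | 22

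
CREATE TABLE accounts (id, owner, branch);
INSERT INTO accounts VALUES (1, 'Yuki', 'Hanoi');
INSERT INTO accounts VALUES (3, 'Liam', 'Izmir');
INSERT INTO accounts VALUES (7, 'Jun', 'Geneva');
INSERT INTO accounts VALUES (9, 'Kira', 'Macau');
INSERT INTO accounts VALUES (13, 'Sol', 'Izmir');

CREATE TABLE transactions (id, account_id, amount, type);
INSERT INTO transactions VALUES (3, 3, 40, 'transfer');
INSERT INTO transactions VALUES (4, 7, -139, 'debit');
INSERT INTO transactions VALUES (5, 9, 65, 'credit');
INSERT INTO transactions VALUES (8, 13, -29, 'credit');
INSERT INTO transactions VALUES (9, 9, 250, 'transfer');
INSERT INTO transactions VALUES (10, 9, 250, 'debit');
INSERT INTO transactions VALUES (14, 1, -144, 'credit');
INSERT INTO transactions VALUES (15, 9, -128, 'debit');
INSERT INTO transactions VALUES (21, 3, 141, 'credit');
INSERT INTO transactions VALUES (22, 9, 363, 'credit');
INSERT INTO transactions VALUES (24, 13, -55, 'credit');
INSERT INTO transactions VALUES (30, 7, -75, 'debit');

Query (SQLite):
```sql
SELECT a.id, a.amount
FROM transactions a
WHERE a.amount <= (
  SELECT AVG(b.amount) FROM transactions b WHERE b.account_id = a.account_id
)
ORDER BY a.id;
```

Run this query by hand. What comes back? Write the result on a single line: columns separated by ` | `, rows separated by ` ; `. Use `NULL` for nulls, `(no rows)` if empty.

3 | 40 ; 4 | -139 ; 5 | 65 ; 14 | -144 ; 15 | -128 ; 24 | -55

For each transactions row a, compute AVG(amount) over rows sharing a.account_id.
Keep row a if a.amount <= that per-group AVG.
  account_id=1: AVG(amount) = -144.0
  account_id=3: AVG(amount) = 90.5
  account_id=7: AVG(amount) = -107.0
  account_id=9: AVG(amount) = 160.0
  account_id=13: AVG(amount) = -42.0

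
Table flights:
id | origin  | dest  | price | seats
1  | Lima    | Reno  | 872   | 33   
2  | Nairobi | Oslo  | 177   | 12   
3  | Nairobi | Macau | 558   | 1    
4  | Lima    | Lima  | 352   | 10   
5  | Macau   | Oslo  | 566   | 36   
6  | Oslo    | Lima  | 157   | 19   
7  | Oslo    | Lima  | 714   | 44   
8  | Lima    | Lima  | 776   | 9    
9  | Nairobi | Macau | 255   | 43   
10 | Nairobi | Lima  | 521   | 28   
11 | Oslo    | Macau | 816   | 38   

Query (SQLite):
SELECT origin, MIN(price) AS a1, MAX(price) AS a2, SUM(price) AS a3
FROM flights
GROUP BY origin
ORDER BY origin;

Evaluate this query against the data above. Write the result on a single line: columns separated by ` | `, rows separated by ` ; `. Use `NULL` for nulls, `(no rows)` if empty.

Lima | 352 | 872 | 2000 ; Macau | 566 | 566 | 566 ; Nairobi | 177 | 558 | 1511 ; Oslo | 157 | 816 | 1687

Group flights by origin.
Per group compute: MIN(price), MAX(price), SUM(price).
  Lima: ids {1, 4, 8} → MIN(price)=352, MAX(price)=872, SUM(price)=2000
  Macau: ids {5} → MIN(price)=566, MAX(price)=566, SUM(price)=566
  Nairobi: ids {2, 3, 9, 10} → MIN(price)=177, MAX(price)=558, SUM(price)=1511
  Oslo: ids {6, 7, 11} → MIN(price)=157, MAX(price)=816, SUM(price)=1687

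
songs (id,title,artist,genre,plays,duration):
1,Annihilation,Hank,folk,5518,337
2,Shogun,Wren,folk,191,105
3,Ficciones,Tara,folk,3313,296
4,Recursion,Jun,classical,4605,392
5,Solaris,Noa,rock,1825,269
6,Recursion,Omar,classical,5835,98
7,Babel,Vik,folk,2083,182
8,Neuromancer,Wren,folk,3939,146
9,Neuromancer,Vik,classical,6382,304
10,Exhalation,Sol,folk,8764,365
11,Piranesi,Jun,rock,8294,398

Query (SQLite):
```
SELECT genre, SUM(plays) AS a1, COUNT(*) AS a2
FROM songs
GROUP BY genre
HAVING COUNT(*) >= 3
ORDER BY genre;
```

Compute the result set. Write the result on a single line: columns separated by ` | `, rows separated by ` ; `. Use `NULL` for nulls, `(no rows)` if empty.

classical | 16822 | 3 ; folk | 23808 | 6

Group songs by genre.
Per group compute: SUM(plays), COUNT(*).
HAVING: drop groups with fewer than 3 rows.
  classical: ids {4, 6, 9} → SUM(plays)=16822, COUNT(*)=3
  folk: ids {1, 2, 3, 7, 8, 10} → SUM(plays)=23808, COUNT(*)=6
  rock: ids {5, 11} → SUM(plays)=10119, COUNT(*)=2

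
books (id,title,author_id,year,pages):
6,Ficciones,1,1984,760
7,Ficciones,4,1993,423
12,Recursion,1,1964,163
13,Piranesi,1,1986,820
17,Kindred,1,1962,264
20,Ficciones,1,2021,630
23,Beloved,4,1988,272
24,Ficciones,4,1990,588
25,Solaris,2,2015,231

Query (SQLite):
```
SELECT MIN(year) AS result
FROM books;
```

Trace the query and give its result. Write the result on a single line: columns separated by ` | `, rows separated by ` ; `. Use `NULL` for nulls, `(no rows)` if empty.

1962

All year values: [1984, 1993, 1964, 1986, 1962, 2021, 1988, 1990, 2015].
MIN of non-NULL values = 1962.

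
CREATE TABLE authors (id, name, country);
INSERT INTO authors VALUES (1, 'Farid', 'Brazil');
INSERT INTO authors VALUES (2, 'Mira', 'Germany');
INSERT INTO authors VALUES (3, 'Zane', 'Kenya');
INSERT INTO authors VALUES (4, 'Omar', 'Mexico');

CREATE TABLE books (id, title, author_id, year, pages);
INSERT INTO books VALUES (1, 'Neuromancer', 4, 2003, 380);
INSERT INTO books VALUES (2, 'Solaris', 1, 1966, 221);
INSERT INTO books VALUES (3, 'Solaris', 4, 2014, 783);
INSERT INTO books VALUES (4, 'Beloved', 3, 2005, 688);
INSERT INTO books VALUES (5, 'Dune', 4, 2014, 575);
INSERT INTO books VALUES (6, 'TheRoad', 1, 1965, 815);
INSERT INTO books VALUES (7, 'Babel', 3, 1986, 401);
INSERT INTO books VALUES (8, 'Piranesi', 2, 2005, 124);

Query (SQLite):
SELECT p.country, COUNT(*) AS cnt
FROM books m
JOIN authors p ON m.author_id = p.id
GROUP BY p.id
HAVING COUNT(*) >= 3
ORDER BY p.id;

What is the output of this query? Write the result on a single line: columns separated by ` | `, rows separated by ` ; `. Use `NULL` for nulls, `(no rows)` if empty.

Join each books row to its authors via author_id.
Group joined rows by authors.id; compute COUNT(*) per group.
HAVING: keep groups with count ≥ 3.
  1: ids {2, 6} → COUNT(*)=2
  2: ids {8} → COUNT(*)=1
  3: ids {4, 7} → COUNT(*)=2
  4: ids {1, 3, 5} → COUNT(*)=3

Mexico | 3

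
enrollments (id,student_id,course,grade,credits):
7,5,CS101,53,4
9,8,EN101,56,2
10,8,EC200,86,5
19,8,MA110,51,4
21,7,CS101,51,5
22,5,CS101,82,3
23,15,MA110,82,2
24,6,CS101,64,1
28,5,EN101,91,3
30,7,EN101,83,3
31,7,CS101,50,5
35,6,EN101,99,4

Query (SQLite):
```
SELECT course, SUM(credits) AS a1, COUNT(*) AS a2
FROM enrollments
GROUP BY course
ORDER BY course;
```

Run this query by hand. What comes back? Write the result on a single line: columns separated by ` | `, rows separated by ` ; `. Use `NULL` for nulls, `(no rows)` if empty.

CS101 | 18 | 5 ; EC200 | 5 | 1 ; EN101 | 12 | 4 ; MA110 | 6 | 2

Group enrollments by course.
Per group compute: SUM(credits), COUNT(*).
  CS101: ids {7, 21, 22, 24, 31} → SUM(credits)=18, COUNT(*)=5
  EC200: ids {10} → SUM(credits)=5, COUNT(*)=1
  EN101: ids {9, 28, 30, 35} → SUM(credits)=12, COUNT(*)=4
  MA110: ids {19, 23} → SUM(credits)=6, COUNT(*)=2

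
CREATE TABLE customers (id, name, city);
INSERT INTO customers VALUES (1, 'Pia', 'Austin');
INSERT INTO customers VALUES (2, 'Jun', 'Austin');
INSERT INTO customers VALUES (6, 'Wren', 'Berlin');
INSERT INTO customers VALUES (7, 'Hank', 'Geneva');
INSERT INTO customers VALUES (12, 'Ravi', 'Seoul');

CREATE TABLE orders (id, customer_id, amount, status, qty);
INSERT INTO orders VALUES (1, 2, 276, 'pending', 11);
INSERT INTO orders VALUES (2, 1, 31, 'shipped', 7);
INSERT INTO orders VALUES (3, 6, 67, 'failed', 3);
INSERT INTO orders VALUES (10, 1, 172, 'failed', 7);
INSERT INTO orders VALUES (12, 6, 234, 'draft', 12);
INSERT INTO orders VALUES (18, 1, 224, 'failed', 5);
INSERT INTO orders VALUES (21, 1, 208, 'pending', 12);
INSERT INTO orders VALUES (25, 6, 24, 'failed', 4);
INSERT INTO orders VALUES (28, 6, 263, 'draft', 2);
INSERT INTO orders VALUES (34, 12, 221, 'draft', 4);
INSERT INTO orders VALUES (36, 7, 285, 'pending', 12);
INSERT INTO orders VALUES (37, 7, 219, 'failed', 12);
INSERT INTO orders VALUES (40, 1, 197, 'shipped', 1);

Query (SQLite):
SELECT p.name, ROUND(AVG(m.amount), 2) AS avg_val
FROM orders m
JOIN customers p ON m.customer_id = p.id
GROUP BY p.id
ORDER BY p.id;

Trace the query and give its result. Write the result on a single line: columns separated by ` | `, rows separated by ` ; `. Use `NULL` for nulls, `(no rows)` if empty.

Join each orders row to its customers via customer_id.
Group joined rows by customers.id; compute ROUND(AVG(m.amount), 2) per group.
  1: ids {2, 10, 18, 21, 40} → ROUND(AVG(m.amount), 2)=166.4
  2: ids {1} → ROUND(AVG(m.amount), 2)=276
  6: ids {3, 12, 25, 28} → ROUND(AVG(m.amount), 2)=147
  7: ids {36, 37} → ROUND(AVG(m.amount), 2)=252
  12: ids {34} → ROUND(AVG(m.amount), 2)=221

Pia | 166.4 ; Jun | 276 ; Wren | 147 ; Hank | 252 ; Ravi | 221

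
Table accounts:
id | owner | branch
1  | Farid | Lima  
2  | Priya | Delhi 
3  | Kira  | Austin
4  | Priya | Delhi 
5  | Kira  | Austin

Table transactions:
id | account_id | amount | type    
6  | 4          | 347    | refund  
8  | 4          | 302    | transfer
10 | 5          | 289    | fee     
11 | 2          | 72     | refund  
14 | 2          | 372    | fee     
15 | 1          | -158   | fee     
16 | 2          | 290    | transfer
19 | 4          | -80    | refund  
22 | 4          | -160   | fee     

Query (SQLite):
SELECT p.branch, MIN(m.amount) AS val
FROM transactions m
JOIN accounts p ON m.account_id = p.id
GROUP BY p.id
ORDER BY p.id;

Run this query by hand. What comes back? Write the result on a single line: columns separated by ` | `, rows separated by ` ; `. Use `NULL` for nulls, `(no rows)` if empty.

Join each transactions row to its accounts via account_id.
Group joined rows by accounts.id; compute MIN(m.amount) per group.
  1: ids {15} → MIN(m.amount)=-158
  2: ids {11, 14, 16} → MIN(m.amount)=72
  4: ids {6, 8, 19, 22} → MIN(m.amount)=-160
  5: ids {10} → MIN(m.amount)=289

Lima | -158 ; Delhi | 72 ; Delhi | -160 ; Austin | 289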